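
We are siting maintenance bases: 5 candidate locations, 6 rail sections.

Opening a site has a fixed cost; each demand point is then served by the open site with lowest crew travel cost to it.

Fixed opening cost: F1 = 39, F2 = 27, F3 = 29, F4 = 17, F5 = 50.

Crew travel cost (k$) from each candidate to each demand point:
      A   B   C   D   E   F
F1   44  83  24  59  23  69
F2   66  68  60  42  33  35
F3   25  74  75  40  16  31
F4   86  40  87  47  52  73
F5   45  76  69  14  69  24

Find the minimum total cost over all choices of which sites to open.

261

Open {F1, F3, F4}: assign each demand point to its cheapest open site.
  A→F3 25, B→F4 40, C→F1 24, D→F3 40, E→F3 16, F→F3 31
  crew travel cost 176, fixed 85 → total 261.
Compare {F3, F4}: crew travel cost 227 + fixed 46 = 273.
Compare {F1, F4, F5}: crew travel cost 169 + fixed 106 = 275.
Compare {F1, F3}: crew travel cost 210 + fixed 68 = 278.
All other subsets cost ≥ 273. Minimum total cost: 261.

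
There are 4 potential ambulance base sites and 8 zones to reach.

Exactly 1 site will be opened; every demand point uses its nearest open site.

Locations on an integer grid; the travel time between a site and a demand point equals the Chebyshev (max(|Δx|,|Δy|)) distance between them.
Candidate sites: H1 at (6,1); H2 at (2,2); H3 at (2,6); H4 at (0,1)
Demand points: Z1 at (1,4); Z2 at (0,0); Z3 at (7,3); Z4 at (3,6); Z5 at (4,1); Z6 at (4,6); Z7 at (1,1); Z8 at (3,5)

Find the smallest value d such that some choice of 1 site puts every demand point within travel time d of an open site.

Open {H2}.
  Farthest demand point is Z3 at travel time 5 (to H2); all others are ≤ 5.
With {H1} the worst case is 6.
With {H3} the worst case is 6.
No size-1 selection achieves below 5.

5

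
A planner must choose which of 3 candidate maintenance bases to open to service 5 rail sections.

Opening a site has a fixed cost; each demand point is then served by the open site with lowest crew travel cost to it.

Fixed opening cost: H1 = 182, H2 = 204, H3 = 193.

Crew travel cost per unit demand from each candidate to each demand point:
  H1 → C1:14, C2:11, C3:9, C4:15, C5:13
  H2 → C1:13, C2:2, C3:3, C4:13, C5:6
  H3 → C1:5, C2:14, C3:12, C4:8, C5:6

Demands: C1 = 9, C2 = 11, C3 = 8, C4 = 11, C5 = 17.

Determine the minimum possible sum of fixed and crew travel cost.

Open {H2}: assign each demand point to its cheapest open site.
  C1→H2 9×13=117, C2→H2 11×2=22, C3→H2 8×3=24, C4→H2 11×13=143, C5→H2 17×6=102
  crew travel cost 408, fixed 204 → total 612.
Compare {H3}: crew travel cost 485 + fixed 193 = 678.
Compare {H2, H3}: crew travel cost 281 + fixed 397 = 678.
Compare {H1, H2}: crew travel cost 408 + fixed 386 = 794.
All other subsets cost ≥ 678. Minimum total cost: 612.

612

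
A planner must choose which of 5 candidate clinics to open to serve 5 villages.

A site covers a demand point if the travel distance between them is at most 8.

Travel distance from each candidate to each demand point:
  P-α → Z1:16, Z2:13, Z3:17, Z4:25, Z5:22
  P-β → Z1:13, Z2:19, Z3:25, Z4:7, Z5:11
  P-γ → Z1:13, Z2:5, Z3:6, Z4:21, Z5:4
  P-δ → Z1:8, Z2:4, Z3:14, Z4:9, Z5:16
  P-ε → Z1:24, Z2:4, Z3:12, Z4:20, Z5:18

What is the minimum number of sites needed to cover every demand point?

3

Coverage sets (demand points within 8 of each site):
  P-α: {}
  P-β: {Z4}
  P-γ: {Z2, Z3, Z5}
  P-δ: {Z1, Z2}
  P-ε: {Z2}
No 2 sites suffice: every size-2 union leaves at least one demand point uncovered.
But {P-β, P-γ, P-δ} covers everything, so the minimum is 3.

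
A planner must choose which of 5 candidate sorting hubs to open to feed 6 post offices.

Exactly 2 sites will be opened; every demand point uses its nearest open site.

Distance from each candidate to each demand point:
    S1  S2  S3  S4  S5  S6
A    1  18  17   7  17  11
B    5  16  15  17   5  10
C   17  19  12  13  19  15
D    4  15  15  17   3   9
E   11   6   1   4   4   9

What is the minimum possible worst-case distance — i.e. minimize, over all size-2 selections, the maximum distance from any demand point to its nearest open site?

Open {A, E}.
  Farthest demand point is S6 at distance 9 (to E); all others are ≤ 9.
With {B, E} the worst case is 9.
With {D, E} the worst case is 9.
No size-2 selection achieves below 9.

9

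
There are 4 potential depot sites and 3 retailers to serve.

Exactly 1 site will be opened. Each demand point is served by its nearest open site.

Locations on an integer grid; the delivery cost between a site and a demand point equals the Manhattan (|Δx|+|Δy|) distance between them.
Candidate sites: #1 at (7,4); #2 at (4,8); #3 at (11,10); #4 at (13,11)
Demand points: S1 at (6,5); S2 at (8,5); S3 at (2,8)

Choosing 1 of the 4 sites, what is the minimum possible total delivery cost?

Open {#1}.
  S1→#1 2, S2→#1 2, S3→#1 9  ⇒ total 13.
Compare {#2}: total 14.
Compare {#3}: total 29.
No size-1 selection does better; minimum is 13.

13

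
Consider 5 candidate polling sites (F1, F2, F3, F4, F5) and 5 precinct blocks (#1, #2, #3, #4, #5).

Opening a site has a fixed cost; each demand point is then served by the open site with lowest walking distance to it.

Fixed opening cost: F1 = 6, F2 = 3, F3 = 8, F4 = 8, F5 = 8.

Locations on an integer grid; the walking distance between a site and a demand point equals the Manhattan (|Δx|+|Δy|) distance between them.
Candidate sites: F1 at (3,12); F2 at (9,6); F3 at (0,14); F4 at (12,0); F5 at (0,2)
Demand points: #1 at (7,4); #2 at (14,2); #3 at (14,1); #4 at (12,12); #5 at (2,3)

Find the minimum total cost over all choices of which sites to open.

41

Open {F2, F4}: assign each demand point to its cheapest open site.
  #1→F2 4, #2→F4 4, #3→F4 3, #4→F2 9, #5→F2 10
  walking distance 30, fixed 11 → total 41.
Compare {F2, F4, F5}: walking distance 23 + fixed 19 = 42.
Compare {F2}: walking distance 42 + fixed 3 = 45.
Compare {F2, F5}: walking distance 35 + fixed 11 = 46.
All other subsets cost ≥ 42. Minimum total cost: 41.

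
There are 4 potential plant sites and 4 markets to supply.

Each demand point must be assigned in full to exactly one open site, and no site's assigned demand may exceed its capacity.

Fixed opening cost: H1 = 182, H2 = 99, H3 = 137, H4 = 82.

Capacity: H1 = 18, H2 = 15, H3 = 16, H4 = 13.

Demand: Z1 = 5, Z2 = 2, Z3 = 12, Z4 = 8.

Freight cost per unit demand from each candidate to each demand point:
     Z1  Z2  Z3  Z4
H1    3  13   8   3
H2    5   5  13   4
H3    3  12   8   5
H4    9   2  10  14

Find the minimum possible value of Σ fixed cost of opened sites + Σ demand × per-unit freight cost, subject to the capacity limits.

368

Open {H2, H4}; cheapest assignment that respects the capacities:
  H2 (cap 15, load 15): Z1, Z2, Z4 — cost 5×5 + 2×5 + 8×4 = 67
  H4 (cap 13, load 12): Z3 — cost 12×10 = 120
  Shipping 187, fixed 181 → total 368.
  Any other capacity-feasible assignment to {H2, H4} ships for at least 187.
Compare {H2, H3}: its best feasible assignment gives total 399.
Compare {H3, H4}: its best feasible assignment gives total 418.
Every other set of open sites that can feasibly serve all demand totals ≥ 399 even under its best assignment. Minimum: 368.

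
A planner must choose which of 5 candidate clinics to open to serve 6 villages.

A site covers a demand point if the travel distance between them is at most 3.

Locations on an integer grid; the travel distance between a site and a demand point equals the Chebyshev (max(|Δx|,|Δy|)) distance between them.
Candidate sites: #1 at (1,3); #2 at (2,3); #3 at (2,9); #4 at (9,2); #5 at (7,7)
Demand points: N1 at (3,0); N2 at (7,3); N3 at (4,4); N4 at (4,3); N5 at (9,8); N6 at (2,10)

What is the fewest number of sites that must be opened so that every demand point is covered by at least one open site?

Coverage sets (demand points within 3 of each site):
  #1: {N1, N3, N4}
  #2: {N1, N3, N4}
  #3: {N6}
  #4: {N2}
  #5: {N3, N5}
No 3 sites suffice: every size-3 union leaves at least one demand point uncovered.
But {#1, #3, #4, #5} covers everything, so the minimum is 4.

4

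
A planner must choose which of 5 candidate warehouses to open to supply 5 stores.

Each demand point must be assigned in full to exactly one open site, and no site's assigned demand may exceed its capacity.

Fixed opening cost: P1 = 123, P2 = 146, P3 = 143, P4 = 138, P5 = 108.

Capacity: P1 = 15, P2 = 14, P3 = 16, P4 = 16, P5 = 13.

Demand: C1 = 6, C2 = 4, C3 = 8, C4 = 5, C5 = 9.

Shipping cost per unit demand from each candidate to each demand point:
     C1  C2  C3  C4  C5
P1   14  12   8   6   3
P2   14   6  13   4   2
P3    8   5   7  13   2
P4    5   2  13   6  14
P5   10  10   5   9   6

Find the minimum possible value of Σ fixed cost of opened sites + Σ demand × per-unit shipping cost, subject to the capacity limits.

Open {P1, P4, P5}; cheapest assignment that respects the capacities:
  P1 (cap 15, load 14): C4, C5 — cost 5×6 + 9×3 = 57
  P4 (cap 16, load 10): C1, C2 — cost 6×5 + 4×2 = 38
  P5 (cap 13, load 8): C3 — cost 8×5 = 40
  Shipping 135, fixed 369 → total 504.
  Any other capacity-feasible assignment to {P1, P4, P5} ships for at least 135.
Compare {P2, P4, P5}: its best feasible assignment gives total 508.
Compare {P3, P4, P5}: its best feasible assignment gives total 515.
Every other set of open sites that can feasibly serve all demand totals ≥ 508 even under its best assignment. Minimum: 504.

504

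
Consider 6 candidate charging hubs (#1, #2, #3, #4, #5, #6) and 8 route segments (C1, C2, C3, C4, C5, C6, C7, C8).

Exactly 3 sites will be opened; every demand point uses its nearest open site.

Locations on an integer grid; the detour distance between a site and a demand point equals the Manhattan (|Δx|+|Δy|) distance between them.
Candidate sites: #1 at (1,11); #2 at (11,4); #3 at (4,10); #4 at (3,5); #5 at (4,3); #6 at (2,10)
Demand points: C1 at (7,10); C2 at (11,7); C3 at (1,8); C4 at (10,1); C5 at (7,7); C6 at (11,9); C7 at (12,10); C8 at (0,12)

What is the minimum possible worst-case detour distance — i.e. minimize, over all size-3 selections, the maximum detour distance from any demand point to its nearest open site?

Open {#1, #2, #3}.
  Farthest demand point is C7 at detour distance 7 (to #2); all others are ≤ 7.
With {#1, #2, #4} the worst case is 7.
With {#1, #2, #5} the worst case is 7.
No size-3 selection achieves below 7.

7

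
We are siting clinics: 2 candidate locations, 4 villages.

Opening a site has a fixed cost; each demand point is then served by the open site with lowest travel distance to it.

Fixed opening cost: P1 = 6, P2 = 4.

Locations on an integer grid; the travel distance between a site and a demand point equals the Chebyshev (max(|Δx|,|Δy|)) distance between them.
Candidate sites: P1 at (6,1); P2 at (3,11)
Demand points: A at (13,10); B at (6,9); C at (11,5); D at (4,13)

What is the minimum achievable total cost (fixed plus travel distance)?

27

Open {P2}: assign each demand point to its cheapest open site.
  A→P2 10, B→P2 3, C→P2 8, D→P2 2
  travel distance 23, fixed 4 → total 27.
Compare {P1, P2}: travel distance 19 + fixed 10 = 29.
Compare {P1}: travel distance 34 + fixed 6 = 40.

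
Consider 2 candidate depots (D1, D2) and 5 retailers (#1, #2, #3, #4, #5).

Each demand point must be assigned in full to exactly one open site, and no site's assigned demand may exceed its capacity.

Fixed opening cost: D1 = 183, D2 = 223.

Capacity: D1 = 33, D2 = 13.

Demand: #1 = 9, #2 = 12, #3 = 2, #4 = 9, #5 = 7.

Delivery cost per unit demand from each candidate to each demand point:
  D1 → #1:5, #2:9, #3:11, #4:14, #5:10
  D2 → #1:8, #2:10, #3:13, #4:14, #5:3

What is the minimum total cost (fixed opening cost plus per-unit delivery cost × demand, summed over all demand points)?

728

Open {D1, D2}; cheapest assignment that respects the capacities:
  D1 (cap 33, load 32): #1, #2, #3, #4 — cost 9×5 + 12×9 + 2×11 + 9×14 = 301
  D2 (cap 13, load 7): #5 — cost 7×3 = 21
  Shipping 322, fixed 406 → total 728.
  Any other capacity-feasible assignment to {D1, D2} ships for at least 322.
Total demand is 39 and no other set of sites has combined capacity ≥ 39, so {D1, D2} is the only feasible choice of open sites. Minimum: 728.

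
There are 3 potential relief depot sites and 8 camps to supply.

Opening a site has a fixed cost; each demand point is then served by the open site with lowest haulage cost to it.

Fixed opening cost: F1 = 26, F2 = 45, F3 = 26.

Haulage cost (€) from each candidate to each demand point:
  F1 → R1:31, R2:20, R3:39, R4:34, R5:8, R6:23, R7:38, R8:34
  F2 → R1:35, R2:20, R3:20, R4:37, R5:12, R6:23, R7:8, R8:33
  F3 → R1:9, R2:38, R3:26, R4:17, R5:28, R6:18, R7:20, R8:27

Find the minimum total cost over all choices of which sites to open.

197

Open {F1, F3}: assign each demand point to its cheapest open site.
  R1→F3 9, R2→F1 20, R3→F3 26, R4→F3 17, R5→F1 8, R6→F3 18, R7→F3 20, R8→F3 27
  haulage cost 145, fixed 52 → total 197.
Compare {F2, F3}: haulage cost 131 + fixed 71 = 202.
Compare {F3}: haulage cost 183 + fixed 26 = 209.
Compare {F1, F2, F3}: haulage cost 127 + fixed 97 = 224.
All other subsets cost ≥ 202. Minimum total cost: 197.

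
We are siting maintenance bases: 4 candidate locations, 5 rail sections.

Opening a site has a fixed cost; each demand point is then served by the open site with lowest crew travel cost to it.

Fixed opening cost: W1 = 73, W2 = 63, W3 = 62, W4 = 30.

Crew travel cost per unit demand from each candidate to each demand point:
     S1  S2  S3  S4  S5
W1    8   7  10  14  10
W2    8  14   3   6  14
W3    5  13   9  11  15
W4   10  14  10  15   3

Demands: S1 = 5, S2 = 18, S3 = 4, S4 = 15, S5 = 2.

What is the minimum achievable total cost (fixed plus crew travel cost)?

Open {W1, W2}: assign each demand point to its cheapest open site.
  S1→W1 5×8=40, S2→W1 18×7=126, S3→W2 4×3=12, S4→W2 15×6=90, S5→W1 2×10=20
  crew travel cost 288, fixed 136 → total 424.
Compare {W1, W2, W4}: crew travel cost 274 + fixed 166 = 440.
Compare {W1, W2, W3}: crew travel cost 273 + fixed 198 = 471.
Compare {W2}: crew travel cost 422 + fixed 63 = 485.
All other subsets cost ≥ 440. Minimum total cost: 424.

424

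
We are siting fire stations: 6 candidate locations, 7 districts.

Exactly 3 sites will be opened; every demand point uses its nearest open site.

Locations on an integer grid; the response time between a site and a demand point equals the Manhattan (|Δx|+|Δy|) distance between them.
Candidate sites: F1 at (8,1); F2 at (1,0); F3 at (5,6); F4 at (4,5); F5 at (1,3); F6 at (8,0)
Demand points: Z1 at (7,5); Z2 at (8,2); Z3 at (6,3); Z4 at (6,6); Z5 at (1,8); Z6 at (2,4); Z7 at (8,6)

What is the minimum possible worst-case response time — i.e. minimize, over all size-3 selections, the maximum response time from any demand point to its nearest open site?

5

Open {F1, F3, F5}.
  Farthest demand point is Z5 at response time 5 (to F5); all others are ≤ 5.
With {F1, F4, F5} the worst case is 5.
With {F3, F5, F6} the worst case is 5.
No size-3 selection achieves below 5.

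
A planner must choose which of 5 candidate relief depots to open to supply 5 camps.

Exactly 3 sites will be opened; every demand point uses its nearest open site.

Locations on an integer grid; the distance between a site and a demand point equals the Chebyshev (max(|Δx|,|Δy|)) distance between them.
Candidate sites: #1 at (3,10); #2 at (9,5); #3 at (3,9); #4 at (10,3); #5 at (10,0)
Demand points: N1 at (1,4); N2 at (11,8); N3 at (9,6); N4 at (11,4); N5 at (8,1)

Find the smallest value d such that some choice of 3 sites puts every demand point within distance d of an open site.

5

Open {#1, #2, #3}.
  Farthest demand point is N1 at distance 5 (to #3); all others are ≤ 5.
With {#1, #3, #4} the worst case is 5.
With {#2, #3, #4} the worst case is 5.
No size-3 selection achieves below 5.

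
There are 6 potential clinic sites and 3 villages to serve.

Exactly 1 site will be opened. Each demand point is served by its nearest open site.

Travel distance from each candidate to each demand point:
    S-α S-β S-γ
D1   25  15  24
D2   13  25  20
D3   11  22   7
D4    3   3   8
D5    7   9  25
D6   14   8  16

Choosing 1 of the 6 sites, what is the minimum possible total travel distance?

Open {D4}.
  S-α→D4 3, S-β→D4 3, S-γ→D4 8  ⇒ total 14.
Compare {D6}: total 38.
Compare {D3}: total 40.
No size-1 selection does better; minimum is 14.

14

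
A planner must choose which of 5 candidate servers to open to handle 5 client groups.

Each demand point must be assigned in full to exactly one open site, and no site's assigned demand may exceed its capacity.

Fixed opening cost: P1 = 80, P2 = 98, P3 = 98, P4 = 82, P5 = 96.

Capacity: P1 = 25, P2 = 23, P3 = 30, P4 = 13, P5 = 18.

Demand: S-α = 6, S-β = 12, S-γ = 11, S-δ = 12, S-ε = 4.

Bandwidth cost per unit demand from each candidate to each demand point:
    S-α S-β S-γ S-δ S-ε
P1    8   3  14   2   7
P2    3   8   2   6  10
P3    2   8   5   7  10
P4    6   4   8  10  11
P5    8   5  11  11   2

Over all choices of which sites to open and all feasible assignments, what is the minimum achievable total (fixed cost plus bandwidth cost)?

Open {P1, P2}; cheapest assignment that respects the capacities:
  P1 (cap 25, load 24): S-β, S-δ — cost 12×3 + 12×2 = 60
  P2 (cap 23, load 21): S-α, S-γ, S-ε — cost 6×3 + 11×2 + 4×10 = 80
  Shipping 140, fixed 178 → total 318.
  Any other capacity-feasible assignment to {P1, P2} ships for at least 140.
Compare {P1, P3}: its best feasible assignment gives total 345.
Compare {P1, P2, P5}: its best feasible assignment gives total 382.
Every other set of open sites that can feasibly serve all demand totals ≥ 345 even under its best assignment. Minimum: 318.

318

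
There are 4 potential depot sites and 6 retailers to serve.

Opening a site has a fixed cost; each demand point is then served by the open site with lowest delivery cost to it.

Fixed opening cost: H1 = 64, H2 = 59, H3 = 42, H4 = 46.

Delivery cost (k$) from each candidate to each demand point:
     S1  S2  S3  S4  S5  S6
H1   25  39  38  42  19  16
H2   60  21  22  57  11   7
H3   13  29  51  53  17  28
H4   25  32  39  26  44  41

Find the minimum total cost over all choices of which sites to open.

Open {H2, H4}: assign each demand point to its cheapest open site.
  S1→H4 25, S2→H2 21, S3→H2 22, S4→H4 26, S5→H2 11, S6→H2 7
  delivery cost 112, fixed 105 → total 217.
Compare {H2, H3}: delivery cost 127 + fixed 101 = 228.
Compare {H3}: delivery cost 191 + fixed 42 = 233.
Compare {H2}: delivery cost 178 + fixed 59 = 237.
All other subsets cost ≥ 228. Minimum total cost: 217.

217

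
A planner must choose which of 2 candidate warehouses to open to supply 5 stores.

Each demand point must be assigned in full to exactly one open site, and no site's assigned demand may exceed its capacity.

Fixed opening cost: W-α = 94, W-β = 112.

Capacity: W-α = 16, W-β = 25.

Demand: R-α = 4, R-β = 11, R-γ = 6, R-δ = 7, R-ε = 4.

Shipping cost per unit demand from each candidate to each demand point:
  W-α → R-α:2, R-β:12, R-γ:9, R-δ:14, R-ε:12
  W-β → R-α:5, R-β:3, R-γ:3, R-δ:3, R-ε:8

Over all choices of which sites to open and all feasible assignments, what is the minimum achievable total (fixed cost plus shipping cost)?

334

Open {W-α, W-β}; cheapest assignment that respects the capacities:
  W-α (cap 16, load 8): R-α, R-ε — cost 4×2 + 4×12 = 56
  W-β (cap 25, load 24): R-β, R-γ, R-δ — cost 11×3 + 6×3 + 7×3 = 72
  Shipping 128, fixed 206 → total 334.
  Any other capacity-feasible assignment to {W-α, W-β} ships for at least 128.
Total demand is 32 and no other set of sites has combined capacity ≥ 32, so {W-α, W-β} is the only feasible choice of open sites. Minimum: 334.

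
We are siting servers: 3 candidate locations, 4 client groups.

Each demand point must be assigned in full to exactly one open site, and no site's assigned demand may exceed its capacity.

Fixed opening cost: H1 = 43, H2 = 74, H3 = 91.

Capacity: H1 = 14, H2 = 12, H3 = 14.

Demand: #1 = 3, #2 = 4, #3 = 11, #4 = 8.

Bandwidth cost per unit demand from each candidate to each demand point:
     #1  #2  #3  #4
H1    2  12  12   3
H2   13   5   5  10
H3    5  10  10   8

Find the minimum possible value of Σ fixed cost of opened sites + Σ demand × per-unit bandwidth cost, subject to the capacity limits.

Open {H1, H3}; cheapest assignment that respects the capacities:
  H1 (cap 14, load 12): #2, #4 — cost 4×12 + 8×3 = 72
  H3 (cap 14, load 14): #1, #3 — cost 3×5 + 11×10 = 125
  Shipping 197, fixed 134 → total 331.
  Any other capacity-feasible assignment to {H1, H3} ships for at least 197.
Compare {H1, H2, H3}: its best feasible assignment gives total 333.
Compare {H1, H2}: its best feasible assignment gives total 355.
Every other set of open sites that can feasibly serve all demand totals ≥ 333 even under its best assignment. Minimum: 331.

331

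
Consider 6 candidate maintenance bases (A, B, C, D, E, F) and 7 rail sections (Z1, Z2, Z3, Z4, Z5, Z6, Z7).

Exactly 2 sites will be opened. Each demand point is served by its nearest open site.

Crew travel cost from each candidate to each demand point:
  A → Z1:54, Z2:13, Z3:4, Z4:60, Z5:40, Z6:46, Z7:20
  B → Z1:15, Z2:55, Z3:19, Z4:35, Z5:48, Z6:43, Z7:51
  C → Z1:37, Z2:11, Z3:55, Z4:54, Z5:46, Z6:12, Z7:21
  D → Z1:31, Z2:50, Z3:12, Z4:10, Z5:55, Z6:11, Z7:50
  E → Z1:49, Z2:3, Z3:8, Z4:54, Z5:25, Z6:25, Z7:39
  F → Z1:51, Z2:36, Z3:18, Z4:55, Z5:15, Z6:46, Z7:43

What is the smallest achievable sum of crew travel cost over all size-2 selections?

127

Open {D, E}.
  Z1→D 31, Z2→E 3, Z3→E 8, Z4→D 10, Z5→E 25, Z6→D 11, Z7→E 39  ⇒ total 127.
Compare {A, D}: total 129.
Compare {C, D}: total 142.
No size-2 selection does better; minimum is 127.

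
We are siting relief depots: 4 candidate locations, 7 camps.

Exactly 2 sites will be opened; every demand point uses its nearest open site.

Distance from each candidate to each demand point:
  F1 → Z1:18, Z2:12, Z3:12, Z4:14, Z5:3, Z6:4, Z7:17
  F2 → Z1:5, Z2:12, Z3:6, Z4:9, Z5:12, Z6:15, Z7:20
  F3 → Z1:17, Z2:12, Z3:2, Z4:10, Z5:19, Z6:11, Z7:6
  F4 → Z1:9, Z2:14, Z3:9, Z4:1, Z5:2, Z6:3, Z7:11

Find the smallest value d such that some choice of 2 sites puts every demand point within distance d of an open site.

12

Open {F1, F4}.
  Farthest demand point is Z2 at distance 12 (to F1); all others are ≤ 12.
With {F2, F3} the worst case is 12.
With {F2, F4} the worst case is 12.
No size-2 selection achieves below 12.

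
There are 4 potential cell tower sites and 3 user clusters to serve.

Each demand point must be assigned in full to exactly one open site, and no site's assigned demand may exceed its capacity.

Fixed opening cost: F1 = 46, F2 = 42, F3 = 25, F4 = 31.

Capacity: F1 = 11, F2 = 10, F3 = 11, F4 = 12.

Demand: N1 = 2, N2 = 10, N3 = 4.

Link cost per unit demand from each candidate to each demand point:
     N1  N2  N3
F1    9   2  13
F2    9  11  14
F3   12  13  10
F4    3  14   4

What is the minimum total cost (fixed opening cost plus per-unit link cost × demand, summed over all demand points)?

Open {F1, F4}; cheapest assignment that respects the capacities:
  F1 (cap 11, load 10): N2 — cost 10×2 = 20
  F4 (cap 12, load 6): N1, N3 — cost 2×3 + 4×4 = 22
  Shipping 42, fixed 77 → total 119.
  Any other capacity-feasible assignment to {F1, F4} ships for at least 42.
Compare {F1, F3, F4}: its best feasible assignment gives total 144.
Compare {F1, F3}: its best feasible assignment gives total 155.
Every other set of open sites that can feasibly serve all demand totals ≥ 144 even under its best assignment. Minimum: 119.

119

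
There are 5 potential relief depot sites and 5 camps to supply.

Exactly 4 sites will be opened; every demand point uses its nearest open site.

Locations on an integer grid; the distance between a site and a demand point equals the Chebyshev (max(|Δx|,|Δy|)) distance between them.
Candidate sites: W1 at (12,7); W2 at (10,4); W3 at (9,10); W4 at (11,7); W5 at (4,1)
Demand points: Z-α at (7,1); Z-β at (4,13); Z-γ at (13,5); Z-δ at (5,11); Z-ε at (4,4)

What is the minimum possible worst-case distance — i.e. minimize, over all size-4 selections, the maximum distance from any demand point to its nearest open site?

Open {W1, W2, W3, W5}.
  Farthest demand point is Z-β at distance 5 (to W3); all others are ≤ 5.
With {W1, W3, W4, W5} the worst case is 5.
With {W2, W3, W4, W5} the worst case is 5.
No size-4 selection achieves below 5.

5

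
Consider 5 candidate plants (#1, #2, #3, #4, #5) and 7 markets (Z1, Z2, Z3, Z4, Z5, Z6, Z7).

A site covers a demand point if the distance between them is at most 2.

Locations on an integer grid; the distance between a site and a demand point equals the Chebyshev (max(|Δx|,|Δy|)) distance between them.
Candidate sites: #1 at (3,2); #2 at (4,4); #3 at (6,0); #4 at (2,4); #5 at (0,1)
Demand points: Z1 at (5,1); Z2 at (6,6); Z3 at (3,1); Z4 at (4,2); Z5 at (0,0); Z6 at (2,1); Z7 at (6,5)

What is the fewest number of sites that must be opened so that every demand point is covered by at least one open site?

Coverage sets (demand points within 2 of each site):
  #1: {Z1, Z3, Z4, Z6}
  #2: {Z2, Z4, Z7}
  #3: {Z1, Z4}
  #4: {Z4}
  #5: {Z5, Z6}
No 2 sites suffice: every size-2 union leaves at least one demand point uncovered.
But {#1, #2, #5} covers everything, so the minimum is 3.

3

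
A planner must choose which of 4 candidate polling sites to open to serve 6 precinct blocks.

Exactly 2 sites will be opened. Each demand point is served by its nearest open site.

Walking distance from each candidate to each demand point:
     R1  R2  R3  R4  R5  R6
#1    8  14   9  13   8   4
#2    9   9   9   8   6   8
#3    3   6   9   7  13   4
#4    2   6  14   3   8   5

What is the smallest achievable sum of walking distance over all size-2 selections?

31

Open {#2, #4}.
  R1→#4 2, R2→#4 6, R3→#2 9, R4→#4 3, R5→#2 6, R6→#4 5  ⇒ total 31.
Compare {#1, #4}: total 32.
Compare {#3, #4}: total 32.
No size-2 selection does better; minimum is 31.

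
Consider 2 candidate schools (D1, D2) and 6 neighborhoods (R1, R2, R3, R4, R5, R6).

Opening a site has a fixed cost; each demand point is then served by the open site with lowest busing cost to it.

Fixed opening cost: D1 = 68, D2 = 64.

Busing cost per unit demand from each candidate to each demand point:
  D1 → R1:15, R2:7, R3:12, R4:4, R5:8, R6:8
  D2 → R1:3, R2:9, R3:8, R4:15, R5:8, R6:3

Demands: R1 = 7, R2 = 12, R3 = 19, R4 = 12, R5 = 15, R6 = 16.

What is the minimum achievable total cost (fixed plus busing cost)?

Open {D1, D2}: assign each demand point to its cheapest open site.
  R1→D2 7×3=21, R2→D1 12×7=84, R3→D2 19×8=152, R4→D1 12×4=48, R5→D1 15×8=120, R6→D2 16×3=48
  busing cost 473, fixed 132 → total 605.
Compare {D2}: busing cost 629 + fixed 64 = 693.
Compare {D1}: busing cost 713 + fixed 68 = 781.

605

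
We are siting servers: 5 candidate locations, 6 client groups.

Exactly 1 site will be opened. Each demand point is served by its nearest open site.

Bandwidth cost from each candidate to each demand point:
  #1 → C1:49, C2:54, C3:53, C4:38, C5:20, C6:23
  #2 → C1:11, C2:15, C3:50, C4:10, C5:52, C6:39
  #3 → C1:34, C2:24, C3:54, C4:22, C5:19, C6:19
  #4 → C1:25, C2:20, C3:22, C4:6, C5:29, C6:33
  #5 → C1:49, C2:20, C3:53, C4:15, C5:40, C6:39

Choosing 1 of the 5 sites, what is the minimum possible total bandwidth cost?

Open {#4}.
  C1→#4 25, C2→#4 20, C3→#4 22, C4→#4 6, C5→#4 29, C6→#4 33  ⇒ total 135.
Compare {#3}: total 172.
Compare {#2}: total 177.
No size-1 selection does better; minimum is 135.

135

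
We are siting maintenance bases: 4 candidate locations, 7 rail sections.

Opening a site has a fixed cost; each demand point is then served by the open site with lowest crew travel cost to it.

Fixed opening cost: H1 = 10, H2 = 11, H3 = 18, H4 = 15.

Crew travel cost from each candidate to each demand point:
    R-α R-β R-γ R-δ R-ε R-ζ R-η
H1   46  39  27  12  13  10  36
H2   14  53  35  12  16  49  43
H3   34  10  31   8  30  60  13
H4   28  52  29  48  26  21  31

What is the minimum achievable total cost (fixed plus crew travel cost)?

134

Open {H1, H2, H3}: assign each demand point to its cheapest open site.
  R-α→H2 14, R-β→H3 10, R-γ→H1 27, R-δ→H3 8, R-ε→H1 13, R-ζ→H1 10, R-η→H3 13
  crew travel cost 95, fixed 39 → total 134.
Compare {H1, H3}: crew travel cost 115 + fixed 28 = 143.
Compare {H1, H2, H3, H4}: crew travel cost 95 + fixed 54 = 149.
Compare {H1, H3, H4}: crew travel cost 109 + fixed 43 = 152.
All other subsets cost ≥ 143. Minimum total cost: 134.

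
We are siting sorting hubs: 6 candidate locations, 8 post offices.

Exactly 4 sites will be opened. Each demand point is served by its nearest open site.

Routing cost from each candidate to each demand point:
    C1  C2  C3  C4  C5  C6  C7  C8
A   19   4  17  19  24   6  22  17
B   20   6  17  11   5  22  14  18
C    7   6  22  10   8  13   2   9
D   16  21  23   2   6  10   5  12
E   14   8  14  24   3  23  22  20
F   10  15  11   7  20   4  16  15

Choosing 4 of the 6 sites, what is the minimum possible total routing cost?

44

Open {C, D, E, F}.
  C1→C 7, C2→C 6, C3→F 11, C4→D 2, C5→E 3, C6→F 4, C7→C 2, C8→C 9  ⇒ total 44.
Compare {A, C, D, F}: total 45.
Compare {B, C, D, F}: total 46.
No size-4 selection does better; minimum is 44.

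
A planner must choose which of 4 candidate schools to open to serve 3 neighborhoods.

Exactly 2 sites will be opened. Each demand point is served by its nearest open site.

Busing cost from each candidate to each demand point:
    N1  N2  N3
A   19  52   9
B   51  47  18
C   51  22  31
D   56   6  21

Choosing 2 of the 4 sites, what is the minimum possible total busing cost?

34

Open {A, D}.
  N1→A 19, N2→D 6, N3→A 9  ⇒ total 34.
Compare {A, C}: total 50.
Compare {A, B}: total 75.
No size-2 selection does better; minimum is 34.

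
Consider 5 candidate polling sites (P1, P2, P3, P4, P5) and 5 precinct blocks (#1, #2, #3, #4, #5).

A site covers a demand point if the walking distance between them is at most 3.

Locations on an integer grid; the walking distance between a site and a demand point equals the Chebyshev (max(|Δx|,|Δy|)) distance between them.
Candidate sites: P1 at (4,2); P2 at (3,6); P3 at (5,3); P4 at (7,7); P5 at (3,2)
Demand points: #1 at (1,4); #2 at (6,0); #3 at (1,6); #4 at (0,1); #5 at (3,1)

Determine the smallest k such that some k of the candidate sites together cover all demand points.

2

Coverage sets (demand points within 3 of each site):
  P1: {#1, #2, #5}
  P2: {#1, #3}
  P3: {#2, #5}
  P4: {}
  P5: {#1, #2, #4, #5}
No single site covers all 5 demand points.
But {P2, P5} covers everything, so the minimum is 2.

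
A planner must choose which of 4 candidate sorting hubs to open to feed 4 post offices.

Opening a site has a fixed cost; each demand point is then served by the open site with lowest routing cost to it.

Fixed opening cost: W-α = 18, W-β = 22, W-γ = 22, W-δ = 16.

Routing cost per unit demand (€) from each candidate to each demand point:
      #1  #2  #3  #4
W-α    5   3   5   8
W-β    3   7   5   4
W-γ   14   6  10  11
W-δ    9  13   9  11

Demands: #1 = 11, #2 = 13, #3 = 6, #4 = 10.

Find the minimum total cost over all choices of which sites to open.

Open {W-α, W-β}: assign each demand point to its cheapest open site.
  #1→W-β 11×3=33, #2→W-α 13×3=39, #3→W-α 6×5=30, #4→W-β 10×4=40
  routing cost 142, fixed 40 → total 182.
Compare {W-α, W-β, W-δ}: routing cost 142 + fixed 56 = 198.
Compare {W-α, W-β, W-γ}: routing cost 142 + fixed 62 = 204.
Compare {W-β}: routing cost 194 + fixed 22 = 216.
All other subsets cost ≥ 198. Minimum total cost: 182.

182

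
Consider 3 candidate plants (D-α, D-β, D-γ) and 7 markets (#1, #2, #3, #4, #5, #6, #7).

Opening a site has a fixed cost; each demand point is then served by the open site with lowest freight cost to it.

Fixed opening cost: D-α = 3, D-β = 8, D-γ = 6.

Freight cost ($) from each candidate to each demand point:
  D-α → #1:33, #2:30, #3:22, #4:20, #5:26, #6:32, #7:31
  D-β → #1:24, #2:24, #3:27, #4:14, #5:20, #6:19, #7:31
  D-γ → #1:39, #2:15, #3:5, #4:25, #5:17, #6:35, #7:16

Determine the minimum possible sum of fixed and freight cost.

Open {D-β, D-γ}: assign each demand point to its cheapest open site.
  #1→D-β 24, #2→D-γ 15, #3→D-γ 5, #4→D-β 14, #5→D-γ 17, #6→D-β 19, #7→D-γ 16
  freight cost 110, fixed 14 → total 124.
Compare {D-α, D-β, D-γ}: freight cost 110 + fixed 17 = 127.
Compare {D-α, D-γ}: freight cost 138 + fixed 9 = 147.
Compare {D-γ}: freight cost 152 + fixed 6 = 158.
All other subsets cost ≥ 127. Minimum total cost: 124.

124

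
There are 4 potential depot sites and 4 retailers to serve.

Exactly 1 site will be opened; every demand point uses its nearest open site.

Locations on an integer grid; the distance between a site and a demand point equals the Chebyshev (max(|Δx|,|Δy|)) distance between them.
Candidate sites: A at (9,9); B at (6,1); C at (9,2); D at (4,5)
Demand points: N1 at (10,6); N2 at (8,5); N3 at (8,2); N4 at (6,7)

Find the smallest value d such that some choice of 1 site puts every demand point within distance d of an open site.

Open {C}.
  Farthest demand point is N4 at distance 5 (to C); all others are ≤ 5.
With {B} the worst case is 6.
With {D} the worst case is 6.
No size-1 selection achieves below 5.

5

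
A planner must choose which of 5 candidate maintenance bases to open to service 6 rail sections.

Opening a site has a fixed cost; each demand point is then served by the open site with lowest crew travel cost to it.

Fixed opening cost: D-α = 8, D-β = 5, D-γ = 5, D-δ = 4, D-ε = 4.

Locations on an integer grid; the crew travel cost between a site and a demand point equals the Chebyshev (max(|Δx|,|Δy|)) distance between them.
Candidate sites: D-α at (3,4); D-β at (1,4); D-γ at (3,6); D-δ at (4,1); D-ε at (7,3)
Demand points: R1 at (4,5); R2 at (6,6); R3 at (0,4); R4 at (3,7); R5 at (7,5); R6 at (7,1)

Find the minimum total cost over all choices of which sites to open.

21

Open {D-γ, D-ε}: assign each demand point to its cheapest open site.
  R1→D-γ 1, R2→D-γ 3, R3→D-γ 3, R4→D-γ 1, R5→D-ε 2, R6→D-ε 2
  crew travel cost 12, fixed 9 → total 21.
Compare {D-γ}: crew travel cost 17 + fixed 5 = 22.
Compare {D-β, D-ε}: crew travel cost 14 + fixed 9 = 23.
Compare {D-γ, D-δ}: crew travel cost 15 + fixed 9 = 24.
All other subsets cost ≥ 22. Minimum total cost: 21.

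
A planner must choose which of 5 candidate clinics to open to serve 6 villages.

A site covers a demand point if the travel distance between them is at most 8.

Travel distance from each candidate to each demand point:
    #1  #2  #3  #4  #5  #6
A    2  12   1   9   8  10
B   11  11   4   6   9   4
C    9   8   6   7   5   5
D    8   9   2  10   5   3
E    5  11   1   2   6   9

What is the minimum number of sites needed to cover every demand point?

Coverage sets (demand points within 8 of each site):
  A: {#1, #3, #5}
  B: {#3, #4, #6}
  C: {#2, #3, #4, #5, #6}
  D: {#1, #3, #5, #6}
  E: {#1, #3, #4, #5}
No single site covers all 6 demand points.
But {A, C} covers everything, so the minimum is 2.

2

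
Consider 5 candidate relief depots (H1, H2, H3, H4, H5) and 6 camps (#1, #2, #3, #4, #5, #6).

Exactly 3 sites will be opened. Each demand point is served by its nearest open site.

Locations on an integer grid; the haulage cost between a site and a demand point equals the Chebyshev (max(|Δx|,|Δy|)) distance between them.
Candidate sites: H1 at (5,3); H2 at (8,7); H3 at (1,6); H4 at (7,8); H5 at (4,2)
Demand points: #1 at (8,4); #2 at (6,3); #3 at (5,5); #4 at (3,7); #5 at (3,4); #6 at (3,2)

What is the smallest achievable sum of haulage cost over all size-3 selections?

Open {H1, H3, H5}.
  #1→H1 3, #2→H1 1, #3→H1 2, #4→H3 2, #5→H1 2, #6→H5 1  ⇒ total 11.
Compare {H1, H2, H3}: total 12.
Compare {H1, H3, H4}: total 12.
No size-3 selection does better; minimum is 11.

11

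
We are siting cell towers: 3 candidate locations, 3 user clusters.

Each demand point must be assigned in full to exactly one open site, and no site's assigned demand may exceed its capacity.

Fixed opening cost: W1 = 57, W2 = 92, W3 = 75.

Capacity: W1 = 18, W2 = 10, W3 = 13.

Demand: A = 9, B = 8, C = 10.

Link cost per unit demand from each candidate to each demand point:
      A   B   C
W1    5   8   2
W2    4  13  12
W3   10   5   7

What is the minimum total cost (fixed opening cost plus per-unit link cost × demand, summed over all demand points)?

269

Open {W1, W2}; cheapest assignment that respects the capacities:
  W1 (cap 18, load 18): B, C — cost 8×8 + 10×2 = 84
  W2 (cap 10, load 9): A — cost 9×4 = 36
  Shipping 120, fixed 149 → total 269.
  Any other capacity-feasible assignment to {W1, W2} ships for at least 120.
Compare {W1, W3}: its best feasible assignment gives total 306.
Compare {W1, W2, W3}: its best feasible assignment gives total 320.
Every other set of open sites that can feasibly serve all demand totals ≥ 306 even under its best assignment. Minimum: 269.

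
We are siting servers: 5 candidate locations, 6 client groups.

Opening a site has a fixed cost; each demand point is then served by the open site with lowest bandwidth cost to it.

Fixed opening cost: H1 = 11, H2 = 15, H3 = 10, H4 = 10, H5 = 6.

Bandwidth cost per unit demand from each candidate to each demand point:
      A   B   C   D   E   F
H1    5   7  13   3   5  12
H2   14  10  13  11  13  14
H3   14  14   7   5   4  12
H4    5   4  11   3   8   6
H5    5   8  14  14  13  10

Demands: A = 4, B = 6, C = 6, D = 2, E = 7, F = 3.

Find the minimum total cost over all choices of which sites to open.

158

Open {H3, H4}: assign each demand point to its cheapest open site.
  A→H4 4×5=20, B→H4 6×4=24, C→H3 6×7=42, D→H4 2×3=6, E→H3 7×4=28, F→H4 3×6=18
  bandwidth cost 138, fixed 20 → total 158.
Compare {H3, H4, H5}: bandwidth cost 138 + fixed 26 = 164.
Compare {H1, H3, H4}: bandwidth cost 138 + fixed 31 = 169.
Compare {H2, H3, H4}: bandwidth cost 138 + fixed 35 = 173.
All other subsets cost ≥ 164. Minimum total cost: 158.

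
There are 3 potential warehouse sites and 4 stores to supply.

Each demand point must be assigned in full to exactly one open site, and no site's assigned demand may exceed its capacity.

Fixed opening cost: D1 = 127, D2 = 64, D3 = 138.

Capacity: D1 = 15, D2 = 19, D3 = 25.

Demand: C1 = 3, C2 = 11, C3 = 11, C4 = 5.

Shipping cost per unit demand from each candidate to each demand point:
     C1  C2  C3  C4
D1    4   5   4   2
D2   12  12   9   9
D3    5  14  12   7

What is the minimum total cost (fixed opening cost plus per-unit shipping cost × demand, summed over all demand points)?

402

Open {D1, D2}; cheapest assignment that respects the capacities:
  D1 (cap 15, load 14): C1, C2 — cost 3×4 + 11×5 = 67
  D2 (cap 19, load 16): C3, C4 — cost 11×9 + 5×9 = 144
  Shipping 211, fixed 191 → total 402.
  Any other capacity-feasible assignment to {D1, D2} ships for at least 211.
Compare {D1, D3}: its best feasible assignment gives total 499.
Compare {D2, D3}: its best feasible assignment gives total 505.
Every other set of open sites that can feasibly serve all demand totals ≥ 499 even under its best assignment. Minimum: 402.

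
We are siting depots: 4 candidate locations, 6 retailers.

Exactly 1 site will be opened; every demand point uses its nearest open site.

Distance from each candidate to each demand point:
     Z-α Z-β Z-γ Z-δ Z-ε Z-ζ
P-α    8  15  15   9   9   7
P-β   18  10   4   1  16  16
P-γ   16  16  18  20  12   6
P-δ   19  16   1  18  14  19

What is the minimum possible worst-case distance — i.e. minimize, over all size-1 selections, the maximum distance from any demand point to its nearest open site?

Open {P-α}.
  Farthest demand point is Z-β at distance 15 (to P-α); all others are ≤ 15.
With {P-β} the worst case is 18.
With {P-δ} the worst case is 19.
No size-1 selection achieves below 15.

15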